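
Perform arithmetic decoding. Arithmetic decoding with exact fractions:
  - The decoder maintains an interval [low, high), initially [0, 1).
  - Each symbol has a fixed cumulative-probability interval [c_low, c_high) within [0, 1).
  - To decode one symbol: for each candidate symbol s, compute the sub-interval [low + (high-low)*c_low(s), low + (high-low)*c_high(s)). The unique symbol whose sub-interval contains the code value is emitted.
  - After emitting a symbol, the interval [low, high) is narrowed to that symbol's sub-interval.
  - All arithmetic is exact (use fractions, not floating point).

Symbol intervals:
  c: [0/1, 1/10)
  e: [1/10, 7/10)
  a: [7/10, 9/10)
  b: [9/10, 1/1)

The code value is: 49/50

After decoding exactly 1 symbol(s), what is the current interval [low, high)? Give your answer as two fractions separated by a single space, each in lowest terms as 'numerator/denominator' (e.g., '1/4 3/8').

Step 1: interval [0/1, 1/1), width = 1/1 - 0/1 = 1/1
  'c': [0/1 + 1/1*0/1, 0/1 + 1/1*1/10) = [0/1, 1/10)
  'e': [0/1 + 1/1*1/10, 0/1 + 1/1*7/10) = [1/10, 7/10)
  'a': [0/1 + 1/1*7/10, 0/1 + 1/1*9/10) = [7/10, 9/10)
  'b': [0/1 + 1/1*9/10, 0/1 + 1/1*1/1) = [9/10, 1/1) <- contains code 49/50
  emit 'b', narrow to [9/10, 1/1)

Answer: 9/10 1/1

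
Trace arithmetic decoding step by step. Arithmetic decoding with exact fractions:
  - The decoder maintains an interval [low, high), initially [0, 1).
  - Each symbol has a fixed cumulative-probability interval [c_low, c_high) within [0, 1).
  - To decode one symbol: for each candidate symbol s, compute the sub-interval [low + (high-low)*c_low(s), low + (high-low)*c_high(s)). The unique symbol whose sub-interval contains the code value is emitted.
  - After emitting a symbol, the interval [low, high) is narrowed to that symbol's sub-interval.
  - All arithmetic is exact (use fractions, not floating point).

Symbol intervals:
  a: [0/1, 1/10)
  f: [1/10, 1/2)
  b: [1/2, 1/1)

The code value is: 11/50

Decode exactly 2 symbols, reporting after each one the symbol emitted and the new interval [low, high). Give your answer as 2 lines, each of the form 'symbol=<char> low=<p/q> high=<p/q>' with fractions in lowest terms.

Answer: symbol=f low=1/10 high=1/2
symbol=f low=7/50 high=3/10

Derivation:
Step 1: interval [0/1, 1/1), width = 1/1 - 0/1 = 1/1
  'a': [0/1 + 1/1*0/1, 0/1 + 1/1*1/10) = [0/1, 1/10)
  'f': [0/1 + 1/1*1/10, 0/1 + 1/1*1/2) = [1/10, 1/2) <- contains code 11/50
  'b': [0/1 + 1/1*1/2, 0/1 + 1/1*1/1) = [1/2, 1/1)
  emit 'f', narrow to [1/10, 1/2)
Step 2: interval [1/10, 1/2), width = 1/2 - 1/10 = 2/5
  'a': [1/10 + 2/5*0/1, 1/10 + 2/5*1/10) = [1/10, 7/50)
  'f': [1/10 + 2/5*1/10, 1/10 + 2/5*1/2) = [7/50, 3/10) <- contains code 11/50
  'b': [1/10 + 2/5*1/2, 1/10 + 2/5*1/1) = [3/10, 1/2)
  emit 'f', narrow to [7/50, 3/10)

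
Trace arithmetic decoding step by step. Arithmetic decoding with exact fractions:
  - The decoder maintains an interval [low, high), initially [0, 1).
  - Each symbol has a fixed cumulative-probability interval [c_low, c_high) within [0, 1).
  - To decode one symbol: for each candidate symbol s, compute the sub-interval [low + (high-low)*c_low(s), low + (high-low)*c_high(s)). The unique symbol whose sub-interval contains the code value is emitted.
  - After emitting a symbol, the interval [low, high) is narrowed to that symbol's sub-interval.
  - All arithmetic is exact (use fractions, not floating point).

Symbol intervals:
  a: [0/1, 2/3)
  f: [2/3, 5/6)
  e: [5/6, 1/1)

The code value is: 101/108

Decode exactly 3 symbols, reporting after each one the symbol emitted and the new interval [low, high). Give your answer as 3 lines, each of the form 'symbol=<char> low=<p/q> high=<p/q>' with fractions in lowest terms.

Answer: symbol=e low=5/6 high=1/1
symbol=a low=5/6 high=17/18
symbol=e low=25/27 high=17/18

Derivation:
Step 1: interval [0/1, 1/1), width = 1/1 - 0/1 = 1/1
  'a': [0/1 + 1/1*0/1, 0/1 + 1/1*2/3) = [0/1, 2/3)
  'f': [0/1 + 1/1*2/3, 0/1 + 1/1*5/6) = [2/3, 5/6)
  'e': [0/1 + 1/1*5/6, 0/1 + 1/1*1/1) = [5/6, 1/1) <- contains code 101/108
  emit 'e', narrow to [5/6, 1/1)
Step 2: interval [5/6, 1/1), width = 1/1 - 5/6 = 1/6
  'a': [5/6 + 1/6*0/1, 5/6 + 1/6*2/3) = [5/6, 17/18) <- contains code 101/108
  'f': [5/6 + 1/6*2/3, 5/6 + 1/6*5/6) = [17/18, 35/36)
  'e': [5/6 + 1/6*5/6, 5/6 + 1/6*1/1) = [35/36, 1/1)
  emit 'a', narrow to [5/6, 17/18)
Step 3: interval [5/6, 17/18), width = 17/18 - 5/6 = 1/9
  'a': [5/6 + 1/9*0/1, 5/6 + 1/9*2/3) = [5/6, 49/54)
  'f': [5/6 + 1/9*2/3, 5/6 + 1/9*5/6) = [49/54, 25/27)
  'e': [5/6 + 1/9*5/6, 5/6 + 1/9*1/1) = [25/27, 17/18) <- contains code 101/108
  emit 'e', narrow to [25/27, 17/18)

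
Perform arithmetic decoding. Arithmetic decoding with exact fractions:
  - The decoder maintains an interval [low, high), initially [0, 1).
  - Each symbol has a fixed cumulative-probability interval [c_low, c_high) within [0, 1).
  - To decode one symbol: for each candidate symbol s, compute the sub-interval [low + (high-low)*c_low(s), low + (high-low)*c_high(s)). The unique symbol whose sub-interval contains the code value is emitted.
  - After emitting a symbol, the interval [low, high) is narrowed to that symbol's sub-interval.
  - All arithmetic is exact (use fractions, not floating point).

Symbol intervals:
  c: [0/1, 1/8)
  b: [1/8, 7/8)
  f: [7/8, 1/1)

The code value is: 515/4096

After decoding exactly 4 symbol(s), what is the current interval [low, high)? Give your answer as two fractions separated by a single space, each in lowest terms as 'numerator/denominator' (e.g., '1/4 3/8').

Answer: 1/8 259/2048

Derivation:
Step 1: interval [0/1, 1/1), width = 1/1 - 0/1 = 1/1
  'c': [0/1 + 1/1*0/1, 0/1 + 1/1*1/8) = [0/1, 1/8)
  'b': [0/1 + 1/1*1/8, 0/1 + 1/1*7/8) = [1/8, 7/8) <- contains code 515/4096
  'f': [0/1 + 1/1*7/8, 0/1 + 1/1*1/1) = [7/8, 1/1)
  emit 'b', narrow to [1/8, 7/8)
Step 2: interval [1/8, 7/8), width = 7/8 - 1/8 = 3/4
  'c': [1/8 + 3/4*0/1, 1/8 + 3/4*1/8) = [1/8, 7/32) <- contains code 515/4096
  'b': [1/8 + 3/4*1/8, 1/8 + 3/4*7/8) = [7/32, 25/32)
  'f': [1/8 + 3/4*7/8, 1/8 + 3/4*1/1) = [25/32, 7/8)
  emit 'c', narrow to [1/8, 7/32)
Step 3: interval [1/8, 7/32), width = 7/32 - 1/8 = 3/32
  'c': [1/8 + 3/32*0/1, 1/8 + 3/32*1/8) = [1/8, 35/256) <- contains code 515/4096
  'b': [1/8 + 3/32*1/8, 1/8 + 3/32*7/8) = [35/256, 53/256)
  'f': [1/8 + 3/32*7/8, 1/8 + 3/32*1/1) = [53/256, 7/32)
  emit 'c', narrow to [1/8, 35/256)
Step 4: interval [1/8, 35/256), width = 35/256 - 1/8 = 3/256
  'c': [1/8 + 3/256*0/1, 1/8 + 3/256*1/8) = [1/8, 259/2048) <- contains code 515/4096
  'b': [1/8 + 3/256*1/8, 1/8 + 3/256*7/8) = [259/2048, 277/2048)
  'f': [1/8 + 3/256*7/8, 1/8 + 3/256*1/1) = [277/2048, 35/256)
  emit 'c', narrow to [1/8, 259/2048)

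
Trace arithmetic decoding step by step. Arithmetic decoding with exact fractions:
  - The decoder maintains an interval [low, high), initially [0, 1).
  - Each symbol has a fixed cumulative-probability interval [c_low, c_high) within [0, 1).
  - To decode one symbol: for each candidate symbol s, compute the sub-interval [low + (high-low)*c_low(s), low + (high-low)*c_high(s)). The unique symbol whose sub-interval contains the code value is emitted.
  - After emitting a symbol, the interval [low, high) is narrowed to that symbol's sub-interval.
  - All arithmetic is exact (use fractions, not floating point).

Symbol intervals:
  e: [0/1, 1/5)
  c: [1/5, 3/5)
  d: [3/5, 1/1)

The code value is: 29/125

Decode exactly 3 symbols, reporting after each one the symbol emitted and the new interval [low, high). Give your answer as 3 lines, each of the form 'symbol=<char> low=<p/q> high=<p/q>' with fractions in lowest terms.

Step 1: interval [0/1, 1/1), width = 1/1 - 0/1 = 1/1
  'e': [0/1 + 1/1*0/1, 0/1 + 1/1*1/5) = [0/1, 1/5)
  'c': [0/1 + 1/1*1/5, 0/1 + 1/1*3/5) = [1/5, 3/5) <- contains code 29/125
  'd': [0/1 + 1/1*3/5, 0/1 + 1/1*1/1) = [3/5, 1/1)
  emit 'c', narrow to [1/5, 3/5)
Step 2: interval [1/5, 3/5), width = 3/5 - 1/5 = 2/5
  'e': [1/5 + 2/5*0/1, 1/5 + 2/5*1/5) = [1/5, 7/25) <- contains code 29/125
  'c': [1/5 + 2/5*1/5, 1/5 + 2/5*3/5) = [7/25, 11/25)
  'd': [1/5 + 2/5*3/5, 1/5 + 2/5*1/1) = [11/25, 3/5)
  emit 'e', narrow to [1/5, 7/25)
Step 3: interval [1/5, 7/25), width = 7/25 - 1/5 = 2/25
  'e': [1/5 + 2/25*0/1, 1/5 + 2/25*1/5) = [1/5, 27/125)
  'c': [1/5 + 2/25*1/5, 1/5 + 2/25*3/5) = [27/125, 31/125) <- contains code 29/125
  'd': [1/5 + 2/25*3/5, 1/5 + 2/25*1/1) = [31/125, 7/25)
  emit 'c', narrow to [27/125, 31/125)

Answer: symbol=c low=1/5 high=3/5
symbol=e low=1/5 high=7/25
symbol=c low=27/125 high=31/125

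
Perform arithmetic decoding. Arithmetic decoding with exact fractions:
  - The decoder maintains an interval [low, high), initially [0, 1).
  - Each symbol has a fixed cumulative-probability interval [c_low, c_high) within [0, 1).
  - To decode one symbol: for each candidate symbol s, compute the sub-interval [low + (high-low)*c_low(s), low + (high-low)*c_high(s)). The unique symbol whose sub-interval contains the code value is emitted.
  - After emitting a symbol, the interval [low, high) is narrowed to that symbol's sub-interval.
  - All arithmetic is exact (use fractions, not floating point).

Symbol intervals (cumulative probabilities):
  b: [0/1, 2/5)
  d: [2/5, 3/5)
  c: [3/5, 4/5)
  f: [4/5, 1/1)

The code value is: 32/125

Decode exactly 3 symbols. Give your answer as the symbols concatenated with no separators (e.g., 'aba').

Answer: bcb

Derivation:
Step 1: interval [0/1, 1/1), width = 1/1 - 0/1 = 1/1
  'b': [0/1 + 1/1*0/1, 0/1 + 1/1*2/5) = [0/1, 2/5) <- contains code 32/125
  'd': [0/1 + 1/1*2/5, 0/1 + 1/1*3/5) = [2/5, 3/5)
  'c': [0/1 + 1/1*3/5, 0/1 + 1/1*4/5) = [3/5, 4/5)
  'f': [0/1 + 1/1*4/5, 0/1 + 1/1*1/1) = [4/5, 1/1)
  emit 'b', narrow to [0/1, 2/5)
Step 2: interval [0/1, 2/5), width = 2/5 - 0/1 = 2/5
  'b': [0/1 + 2/5*0/1, 0/1 + 2/5*2/5) = [0/1, 4/25)
  'd': [0/1 + 2/5*2/5, 0/1 + 2/5*3/5) = [4/25, 6/25)
  'c': [0/1 + 2/5*3/5, 0/1 + 2/5*4/5) = [6/25, 8/25) <- contains code 32/125
  'f': [0/1 + 2/5*4/5, 0/1 + 2/5*1/1) = [8/25, 2/5)
  emit 'c', narrow to [6/25, 8/25)
Step 3: interval [6/25, 8/25), width = 8/25 - 6/25 = 2/25
  'b': [6/25 + 2/25*0/1, 6/25 + 2/25*2/5) = [6/25, 34/125) <- contains code 32/125
  'd': [6/25 + 2/25*2/5, 6/25 + 2/25*3/5) = [34/125, 36/125)
  'c': [6/25 + 2/25*3/5, 6/25 + 2/25*4/5) = [36/125, 38/125)
  'f': [6/25 + 2/25*4/5, 6/25 + 2/25*1/1) = [38/125, 8/25)
  emit 'b', narrow to [6/25, 34/125)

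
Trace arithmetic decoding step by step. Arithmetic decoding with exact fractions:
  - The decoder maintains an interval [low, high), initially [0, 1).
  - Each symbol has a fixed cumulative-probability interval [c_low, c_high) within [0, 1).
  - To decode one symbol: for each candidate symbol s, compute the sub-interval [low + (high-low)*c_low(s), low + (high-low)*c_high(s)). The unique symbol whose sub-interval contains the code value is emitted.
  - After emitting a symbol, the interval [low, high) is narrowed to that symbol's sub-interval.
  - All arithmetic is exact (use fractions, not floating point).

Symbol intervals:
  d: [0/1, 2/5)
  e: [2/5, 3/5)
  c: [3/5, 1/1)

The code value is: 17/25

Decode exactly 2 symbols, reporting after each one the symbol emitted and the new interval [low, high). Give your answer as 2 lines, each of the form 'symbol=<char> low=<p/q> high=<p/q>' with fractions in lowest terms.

Step 1: interval [0/1, 1/1), width = 1/1 - 0/1 = 1/1
  'd': [0/1 + 1/1*0/1, 0/1 + 1/1*2/5) = [0/1, 2/5)
  'e': [0/1 + 1/1*2/5, 0/1 + 1/1*3/5) = [2/5, 3/5)
  'c': [0/1 + 1/1*3/5, 0/1 + 1/1*1/1) = [3/5, 1/1) <- contains code 17/25
  emit 'c', narrow to [3/5, 1/1)
Step 2: interval [3/5, 1/1), width = 1/1 - 3/5 = 2/5
  'd': [3/5 + 2/5*0/1, 3/5 + 2/5*2/5) = [3/5, 19/25) <- contains code 17/25
  'e': [3/5 + 2/5*2/5, 3/5 + 2/5*3/5) = [19/25, 21/25)
  'c': [3/5 + 2/5*3/5, 3/5 + 2/5*1/1) = [21/25, 1/1)
  emit 'd', narrow to [3/5, 19/25)

Answer: symbol=c low=3/5 high=1/1
symbol=d low=3/5 high=19/25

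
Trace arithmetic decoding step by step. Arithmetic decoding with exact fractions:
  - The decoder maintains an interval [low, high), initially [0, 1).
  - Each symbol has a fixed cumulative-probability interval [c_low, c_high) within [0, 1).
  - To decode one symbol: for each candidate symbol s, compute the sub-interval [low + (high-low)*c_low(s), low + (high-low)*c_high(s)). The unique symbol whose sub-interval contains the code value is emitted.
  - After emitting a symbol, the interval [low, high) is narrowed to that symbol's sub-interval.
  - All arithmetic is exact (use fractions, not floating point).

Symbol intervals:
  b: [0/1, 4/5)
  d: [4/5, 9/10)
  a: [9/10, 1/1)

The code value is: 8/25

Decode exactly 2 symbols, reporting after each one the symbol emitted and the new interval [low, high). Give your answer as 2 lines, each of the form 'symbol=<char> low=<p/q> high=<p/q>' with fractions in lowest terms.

Step 1: interval [0/1, 1/1), width = 1/1 - 0/1 = 1/1
  'b': [0/1 + 1/1*0/1, 0/1 + 1/1*4/5) = [0/1, 4/5) <- contains code 8/25
  'd': [0/1 + 1/1*4/5, 0/1 + 1/1*9/10) = [4/5, 9/10)
  'a': [0/1 + 1/1*9/10, 0/1 + 1/1*1/1) = [9/10, 1/1)
  emit 'b', narrow to [0/1, 4/5)
Step 2: interval [0/1, 4/5), width = 4/5 - 0/1 = 4/5
  'b': [0/1 + 4/5*0/1, 0/1 + 4/5*4/5) = [0/1, 16/25) <- contains code 8/25
  'd': [0/1 + 4/5*4/5, 0/1 + 4/5*9/10) = [16/25, 18/25)
  'a': [0/1 + 4/5*9/10, 0/1 + 4/5*1/1) = [18/25, 4/5)
  emit 'b', narrow to [0/1, 16/25)

Answer: symbol=b low=0/1 high=4/5
symbol=b low=0/1 high=16/25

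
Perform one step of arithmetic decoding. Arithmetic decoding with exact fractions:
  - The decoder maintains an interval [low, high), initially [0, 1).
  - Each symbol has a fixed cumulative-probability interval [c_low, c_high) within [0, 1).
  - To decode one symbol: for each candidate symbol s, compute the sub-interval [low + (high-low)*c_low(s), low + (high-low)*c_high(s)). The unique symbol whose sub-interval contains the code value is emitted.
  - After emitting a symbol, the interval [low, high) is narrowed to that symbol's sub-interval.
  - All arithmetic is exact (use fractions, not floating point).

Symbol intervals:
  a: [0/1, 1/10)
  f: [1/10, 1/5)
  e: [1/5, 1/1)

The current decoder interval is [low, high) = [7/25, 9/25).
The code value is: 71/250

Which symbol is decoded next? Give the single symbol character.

Interval width = high − low = 9/25 − 7/25 = 2/25
Scaled code = (code − low) / width = (71/250 − 7/25) / 2/25 = 1/20
  a: [0/1, 1/10) ← scaled code falls here ✓
  f: [1/10, 1/5) 
  e: [1/5, 1/1) 

Answer: a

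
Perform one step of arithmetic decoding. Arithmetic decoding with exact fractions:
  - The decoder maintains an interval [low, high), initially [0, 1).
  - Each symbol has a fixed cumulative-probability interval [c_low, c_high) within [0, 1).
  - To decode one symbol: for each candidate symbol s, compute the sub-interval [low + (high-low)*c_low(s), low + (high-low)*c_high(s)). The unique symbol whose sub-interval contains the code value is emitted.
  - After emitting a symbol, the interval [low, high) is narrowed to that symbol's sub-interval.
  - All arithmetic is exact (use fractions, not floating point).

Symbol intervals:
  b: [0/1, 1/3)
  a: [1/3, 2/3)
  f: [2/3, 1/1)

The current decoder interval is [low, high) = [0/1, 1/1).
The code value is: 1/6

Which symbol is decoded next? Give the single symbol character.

Answer: b

Derivation:
Interval width = high − low = 1/1 − 0/1 = 1/1
Scaled code = (code − low) / width = (1/6 − 0/1) / 1/1 = 1/6
  b: [0/1, 1/3) ← scaled code falls here ✓
  a: [1/3, 2/3) 
  f: [2/3, 1/1) 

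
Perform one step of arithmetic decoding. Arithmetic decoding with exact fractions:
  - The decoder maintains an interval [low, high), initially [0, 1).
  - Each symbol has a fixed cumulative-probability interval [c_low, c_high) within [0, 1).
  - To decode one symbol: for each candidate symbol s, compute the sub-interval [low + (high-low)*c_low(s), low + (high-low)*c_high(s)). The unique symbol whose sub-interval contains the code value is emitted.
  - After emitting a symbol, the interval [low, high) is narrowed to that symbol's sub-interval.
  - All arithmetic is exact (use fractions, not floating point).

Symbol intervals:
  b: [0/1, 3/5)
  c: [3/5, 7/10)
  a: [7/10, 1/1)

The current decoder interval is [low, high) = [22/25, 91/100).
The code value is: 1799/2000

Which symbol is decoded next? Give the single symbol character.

Interval width = high − low = 91/100 − 22/25 = 3/100
Scaled code = (code − low) / width = (1799/2000 − 22/25) / 3/100 = 13/20
  b: [0/1, 3/5) 
  c: [3/5, 7/10) ← scaled code falls here ✓
  a: [7/10, 1/1) 

Answer: c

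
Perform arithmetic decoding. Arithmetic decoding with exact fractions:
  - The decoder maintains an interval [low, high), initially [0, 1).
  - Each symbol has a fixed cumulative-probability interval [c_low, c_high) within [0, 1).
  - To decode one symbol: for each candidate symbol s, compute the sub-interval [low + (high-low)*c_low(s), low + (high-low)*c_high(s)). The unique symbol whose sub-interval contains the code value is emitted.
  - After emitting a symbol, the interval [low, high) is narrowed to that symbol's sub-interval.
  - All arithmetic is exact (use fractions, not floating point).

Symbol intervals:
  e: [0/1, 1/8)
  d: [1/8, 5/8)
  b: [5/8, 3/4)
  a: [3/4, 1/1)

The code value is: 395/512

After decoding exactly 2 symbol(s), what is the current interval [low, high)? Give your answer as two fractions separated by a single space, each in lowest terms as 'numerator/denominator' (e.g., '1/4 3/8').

Answer: 3/4 25/32

Derivation:
Step 1: interval [0/1, 1/1), width = 1/1 - 0/1 = 1/1
  'e': [0/1 + 1/1*0/1, 0/1 + 1/1*1/8) = [0/1, 1/8)
  'd': [0/1 + 1/1*1/8, 0/1 + 1/1*5/8) = [1/8, 5/8)
  'b': [0/1 + 1/1*5/8, 0/1 + 1/1*3/4) = [5/8, 3/4)
  'a': [0/1 + 1/1*3/4, 0/1 + 1/1*1/1) = [3/4, 1/1) <- contains code 395/512
  emit 'a', narrow to [3/4, 1/1)
Step 2: interval [3/4, 1/1), width = 1/1 - 3/4 = 1/4
  'e': [3/4 + 1/4*0/1, 3/4 + 1/4*1/8) = [3/4, 25/32) <- contains code 395/512
  'd': [3/4 + 1/4*1/8, 3/4 + 1/4*5/8) = [25/32, 29/32)
  'b': [3/4 + 1/4*5/8, 3/4 + 1/4*3/4) = [29/32, 15/16)
  'a': [3/4 + 1/4*3/4, 3/4 + 1/4*1/1) = [15/16, 1/1)
  emit 'e', narrow to [3/4, 25/32)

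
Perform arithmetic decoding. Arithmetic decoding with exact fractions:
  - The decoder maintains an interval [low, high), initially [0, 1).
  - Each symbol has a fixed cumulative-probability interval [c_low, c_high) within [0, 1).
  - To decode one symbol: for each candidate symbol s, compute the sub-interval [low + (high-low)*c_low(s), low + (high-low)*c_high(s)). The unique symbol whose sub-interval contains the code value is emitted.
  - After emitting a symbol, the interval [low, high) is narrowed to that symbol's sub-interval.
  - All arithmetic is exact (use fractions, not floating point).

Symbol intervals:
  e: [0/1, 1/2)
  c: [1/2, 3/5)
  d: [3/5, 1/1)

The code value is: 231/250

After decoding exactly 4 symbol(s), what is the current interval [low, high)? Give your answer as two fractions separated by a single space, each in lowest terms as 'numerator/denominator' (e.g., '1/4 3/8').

Answer: 23/25 116/125

Derivation:
Step 1: interval [0/1, 1/1), width = 1/1 - 0/1 = 1/1
  'e': [0/1 + 1/1*0/1, 0/1 + 1/1*1/2) = [0/1, 1/2)
  'c': [0/1 + 1/1*1/2, 0/1 + 1/1*3/5) = [1/2, 3/5)
  'd': [0/1 + 1/1*3/5, 0/1 + 1/1*1/1) = [3/5, 1/1) <- contains code 231/250
  emit 'd', narrow to [3/5, 1/1)
Step 2: interval [3/5, 1/1), width = 1/1 - 3/5 = 2/5
  'e': [3/5 + 2/5*0/1, 3/5 + 2/5*1/2) = [3/5, 4/5)
  'c': [3/5 + 2/5*1/2, 3/5 + 2/5*3/5) = [4/5, 21/25)
  'd': [3/5 + 2/5*3/5, 3/5 + 2/5*1/1) = [21/25, 1/1) <- contains code 231/250
  emit 'd', narrow to [21/25, 1/1)
Step 3: interval [21/25, 1/1), width = 1/1 - 21/25 = 4/25
  'e': [21/25 + 4/25*0/1, 21/25 + 4/25*1/2) = [21/25, 23/25)
  'c': [21/25 + 4/25*1/2, 21/25 + 4/25*3/5) = [23/25, 117/125) <- contains code 231/250
  'd': [21/25 + 4/25*3/5, 21/25 + 4/25*1/1) = [117/125, 1/1)
  emit 'c', narrow to [23/25, 117/125)
Step 4: interval [23/25, 117/125), width = 117/125 - 23/25 = 2/125
  'e': [23/25 + 2/125*0/1, 23/25 + 2/125*1/2) = [23/25, 116/125) <- contains code 231/250
  'c': [23/25 + 2/125*1/2, 23/25 + 2/125*3/5) = [116/125, 581/625)
  'd': [23/25 + 2/125*3/5, 23/25 + 2/125*1/1) = [581/625, 117/125)
  emit 'e', narrow to [23/25, 116/125)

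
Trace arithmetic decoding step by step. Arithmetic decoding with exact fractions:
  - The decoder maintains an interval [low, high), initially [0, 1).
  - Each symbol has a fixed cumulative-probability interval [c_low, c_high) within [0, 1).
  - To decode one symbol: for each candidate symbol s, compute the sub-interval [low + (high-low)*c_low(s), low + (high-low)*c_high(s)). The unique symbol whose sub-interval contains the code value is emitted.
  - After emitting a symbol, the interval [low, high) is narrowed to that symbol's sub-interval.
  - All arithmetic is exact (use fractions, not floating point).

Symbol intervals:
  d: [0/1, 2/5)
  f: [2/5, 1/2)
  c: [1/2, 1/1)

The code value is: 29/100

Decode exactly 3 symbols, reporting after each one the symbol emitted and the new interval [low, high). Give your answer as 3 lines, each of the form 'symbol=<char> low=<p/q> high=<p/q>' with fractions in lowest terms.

Step 1: interval [0/1, 1/1), width = 1/1 - 0/1 = 1/1
  'd': [0/1 + 1/1*0/1, 0/1 + 1/1*2/5) = [0/1, 2/5) <- contains code 29/100
  'f': [0/1 + 1/1*2/5, 0/1 + 1/1*1/2) = [2/5, 1/2)
  'c': [0/1 + 1/1*1/2, 0/1 + 1/1*1/1) = [1/2, 1/1)
  emit 'd', narrow to [0/1, 2/5)
Step 2: interval [0/1, 2/5), width = 2/5 - 0/1 = 2/5
  'd': [0/1 + 2/5*0/1, 0/1 + 2/5*2/5) = [0/1, 4/25)
  'f': [0/1 + 2/5*2/5, 0/1 + 2/5*1/2) = [4/25, 1/5)
  'c': [0/1 + 2/5*1/2, 0/1 + 2/5*1/1) = [1/5, 2/5) <- contains code 29/100
  emit 'c', narrow to [1/5, 2/5)
Step 3: interval [1/5, 2/5), width = 2/5 - 1/5 = 1/5
  'd': [1/5 + 1/5*0/1, 1/5 + 1/5*2/5) = [1/5, 7/25)
  'f': [1/5 + 1/5*2/5, 1/5 + 1/5*1/2) = [7/25, 3/10) <- contains code 29/100
  'c': [1/5 + 1/5*1/2, 1/5 + 1/5*1/1) = [3/10, 2/5)
  emit 'f', narrow to [7/25, 3/10)

Answer: symbol=d low=0/1 high=2/5
symbol=c low=1/5 high=2/5
symbol=f low=7/25 high=3/10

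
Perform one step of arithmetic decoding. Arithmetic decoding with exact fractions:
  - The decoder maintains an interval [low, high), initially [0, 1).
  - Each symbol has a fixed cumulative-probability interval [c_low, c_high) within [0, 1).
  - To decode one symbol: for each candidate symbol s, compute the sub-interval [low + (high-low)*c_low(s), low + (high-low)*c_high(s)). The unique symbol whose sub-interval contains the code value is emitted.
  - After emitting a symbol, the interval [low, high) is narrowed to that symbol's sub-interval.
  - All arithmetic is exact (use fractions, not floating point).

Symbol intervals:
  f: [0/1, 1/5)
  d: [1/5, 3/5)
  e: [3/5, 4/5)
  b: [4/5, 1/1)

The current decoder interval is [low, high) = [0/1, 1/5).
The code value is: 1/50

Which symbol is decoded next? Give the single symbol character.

Answer: f

Derivation:
Interval width = high − low = 1/5 − 0/1 = 1/5
Scaled code = (code − low) / width = (1/50 − 0/1) / 1/5 = 1/10
  f: [0/1, 1/5) ← scaled code falls here ✓
  d: [1/5, 3/5) 
  e: [3/5, 4/5) 
  b: [4/5, 1/1) 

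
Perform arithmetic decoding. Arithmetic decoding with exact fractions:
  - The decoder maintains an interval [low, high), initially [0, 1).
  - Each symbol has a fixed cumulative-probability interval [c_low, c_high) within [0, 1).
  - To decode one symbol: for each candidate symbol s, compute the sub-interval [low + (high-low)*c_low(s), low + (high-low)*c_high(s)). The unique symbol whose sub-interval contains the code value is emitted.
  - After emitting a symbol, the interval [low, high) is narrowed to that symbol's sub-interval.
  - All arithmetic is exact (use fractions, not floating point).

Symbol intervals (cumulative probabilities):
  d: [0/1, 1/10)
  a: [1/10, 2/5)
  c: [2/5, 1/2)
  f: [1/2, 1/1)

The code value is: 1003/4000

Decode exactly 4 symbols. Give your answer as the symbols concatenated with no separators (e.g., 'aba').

Answer: afdd

Derivation:
Step 1: interval [0/1, 1/1), width = 1/1 - 0/1 = 1/1
  'd': [0/1 + 1/1*0/1, 0/1 + 1/1*1/10) = [0/1, 1/10)
  'a': [0/1 + 1/1*1/10, 0/1 + 1/1*2/5) = [1/10, 2/5) <- contains code 1003/4000
  'c': [0/1 + 1/1*2/5, 0/1 + 1/1*1/2) = [2/5, 1/2)
  'f': [0/1 + 1/1*1/2, 0/1 + 1/1*1/1) = [1/2, 1/1)
  emit 'a', narrow to [1/10, 2/5)
Step 2: interval [1/10, 2/5), width = 2/5 - 1/10 = 3/10
  'd': [1/10 + 3/10*0/1, 1/10 + 3/10*1/10) = [1/10, 13/100)
  'a': [1/10 + 3/10*1/10, 1/10 + 3/10*2/5) = [13/100, 11/50)
  'c': [1/10 + 3/10*2/5, 1/10 + 3/10*1/2) = [11/50, 1/4)
  'f': [1/10 + 3/10*1/2, 1/10 + 3/10*1/1) = [1/4, 2/5) <- contains code 1003/4000
  emit 'f', narrow to [1/4, 2/5)
Step 3: interval [1/4, 2/5), width = 2/5 - 1/4 = 3/20
  'd': [1/4 + 3/20*0/1, 1/4 + 3/20*1/10) = [1/4, 53/200) <- contains code 1003/4000
  'a': [1/4 + 3/20*1/10, 1/4 + 3/20*2/5) = [53/200, 31/100)
  'c': [1/4 + 3/20*2/5, 1/4 + 3/20*1/2) = [31/100, 13/40)
  'f': [1/4 + 3/20*1/2, 1/4 + 3/20*1/1) = [13/40, 2/5)
  emit 'd', narrow to [1/4, 53/200)
Step 4: interval [1/4, 53/200), width = 53/200 - 1/4 = 3/200
  'd': [1/4 + 3/200*0/1, 1/4 + 3/200*1/10) = [1/4, 503/2000) <- contains code 1003/4000
  'a': [1/4 + 3/200*1/10, 1/4 + 3/200*2/5) = [503/2000, 32/125)
  'c': [1/4 + 3/200*2/5, 1/4 + 3/200*1/2) = [32/125, 103/400)
  'f': [1/4 + 3/200*1/2, 1/4 + 3/200*1/1) = [103/400, 53/200)
  emit 'd', narrow to [1/4, 503/2000)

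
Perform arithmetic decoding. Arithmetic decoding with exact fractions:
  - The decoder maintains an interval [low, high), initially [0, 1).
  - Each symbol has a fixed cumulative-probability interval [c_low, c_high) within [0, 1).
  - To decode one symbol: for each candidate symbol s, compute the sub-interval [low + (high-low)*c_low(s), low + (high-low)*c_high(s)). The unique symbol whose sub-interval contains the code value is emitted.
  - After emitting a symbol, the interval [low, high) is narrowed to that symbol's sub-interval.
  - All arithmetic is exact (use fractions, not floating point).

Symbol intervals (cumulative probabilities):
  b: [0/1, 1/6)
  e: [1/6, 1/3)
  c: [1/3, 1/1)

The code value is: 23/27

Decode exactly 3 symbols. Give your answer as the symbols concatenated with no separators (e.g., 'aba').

Step 1: interval [0/1, 1/1), width = 1/1 - 0/1 = 1/1
  'b': [0/1 + 1/1*0/1, 0/1 + 1/1*1/6) = [0/1, 1/6)
  'e': [0/1 + 1/1*1/6, 0/1 + 1/1*1/3) = [1/6, 1/3)
  'c': [0/1 + 1/1*1/3, 0/1 + 1/1*1/1) = [1/3, 1/1) <- contains code 23/27
  emit 'c', narrow to [1/3, 1/1)
Step 2: interval [1/3, 1/1), width = 1/1 - 1/3 = 2/3
  'b': [1/3 + 2/3*0/1, 1/3 + 2/3*1/6) = [1/3, 4/9)
  'e': [1/3 + 2/3*1/6, 1/3 + 2/3*1/3) = [4/9, 5/9)
  'c': [1/3 + 2/3*1/3, 1/3 + 2/3*1/1) = [5/9, 1/1) <- contains code 23/27
  emit 'c', narrow to [5/9, 1/1)
Step 3: interval [5/9, 1/1), width = 1/1 - 5/9 = 4/9
  'b': [5/9 + 4/9*0/1, 5/9 + 4/9*1/6) = [5/9, 17/27)
  'e': [5/9 + 4/9*1/6, 5/9 + 4/9*1/3) = [17/27, 19/27)
  'c': [5/9 + 4/9*1/3, 5/9 + 4/9*1/1) = [19/27, 1/1) <- contains code 23/27
  emit 'c', narrow to [19/27, 1/1)

Answer: ccc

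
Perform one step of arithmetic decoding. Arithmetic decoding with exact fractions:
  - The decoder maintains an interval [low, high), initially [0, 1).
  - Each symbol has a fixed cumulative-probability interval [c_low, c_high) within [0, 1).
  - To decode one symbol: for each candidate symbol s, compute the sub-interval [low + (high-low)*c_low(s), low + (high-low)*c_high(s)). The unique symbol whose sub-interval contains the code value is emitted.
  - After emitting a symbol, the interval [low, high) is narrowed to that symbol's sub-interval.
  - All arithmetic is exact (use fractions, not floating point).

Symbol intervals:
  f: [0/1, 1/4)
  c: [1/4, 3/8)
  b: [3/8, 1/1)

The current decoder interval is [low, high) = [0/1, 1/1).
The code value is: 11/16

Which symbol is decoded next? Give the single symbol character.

Interval width = high − low = 1/1 − 0/1 = 1/1
Scaled code = (code − low) / width = (11/16 − 0/1) / 1/1 = 11/16
  f: [0/1, 1/4) 
  c: [1/4, 3/8) 
  b: [3/8, 1/1) ← scaled code falls here ✓

Answer: b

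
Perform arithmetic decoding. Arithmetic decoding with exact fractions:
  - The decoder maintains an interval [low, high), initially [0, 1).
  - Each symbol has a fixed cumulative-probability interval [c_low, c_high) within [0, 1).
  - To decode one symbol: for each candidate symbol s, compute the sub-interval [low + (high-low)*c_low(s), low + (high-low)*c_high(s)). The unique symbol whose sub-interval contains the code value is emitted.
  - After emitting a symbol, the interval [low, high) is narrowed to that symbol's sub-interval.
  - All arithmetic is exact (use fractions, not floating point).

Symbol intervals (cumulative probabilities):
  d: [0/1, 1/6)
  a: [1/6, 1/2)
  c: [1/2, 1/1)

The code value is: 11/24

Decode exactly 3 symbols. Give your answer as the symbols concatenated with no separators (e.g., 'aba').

Step 1: interval [0/1, 1/1), width = 1/1 - 0/1 = 1/1
  'd': [0/1 + 1/1*0/1, 0/1 + 1/1*1/6) = [0/1, 1/6)
  'a': [0/1 + 1/1*1/6, 0/1 + 1/1*1/2) = [1/6, 1/2) <- contains code 11/24
  'c': [0/1 + 1/1*1/2, 0/1 + 1/1*1/1) = [1/2, 1/1)
  emit 'a', narrow to [1/6, 1/2)
Step 2: interval [1/6, 1/2), width = 1/2 - 1/6 = 1/3
  'd': [1/6 + 1/3*0/1, 1/6 + 1/3*1/6) = [1/6, 2/9)
  'a': [1/6 + 1/3*1/6, 1/6 + 1/3*1/2) = [2/9, 1/3)
  'c': [1/6 + 1/3*1/2, 1/6 + 1/3*1/1) = [1/3, 1/2) <- contains code 11/24
  emit 'c', narrow to [1/3, 1/2)
Step 3: interval [1/3, 1/2), width = 1/2 - 1/3 = 1/6
  'd': [1/3 + 1/6*0/1, 1/3 + 1/6*1/6) = [1/3, 13/36)
  'a': [1/3 + 1/6*1/6, 1/3 + 1/6*1/2) = [13/36, 5/12)
  'c': [1/3 + 1/6*1/2, 1/3 + 1/6*1/1) = [5/12, 1/2) <- contains code 11/24
  emit 'c', narrow to [5/12, 1/2)

Answer: acc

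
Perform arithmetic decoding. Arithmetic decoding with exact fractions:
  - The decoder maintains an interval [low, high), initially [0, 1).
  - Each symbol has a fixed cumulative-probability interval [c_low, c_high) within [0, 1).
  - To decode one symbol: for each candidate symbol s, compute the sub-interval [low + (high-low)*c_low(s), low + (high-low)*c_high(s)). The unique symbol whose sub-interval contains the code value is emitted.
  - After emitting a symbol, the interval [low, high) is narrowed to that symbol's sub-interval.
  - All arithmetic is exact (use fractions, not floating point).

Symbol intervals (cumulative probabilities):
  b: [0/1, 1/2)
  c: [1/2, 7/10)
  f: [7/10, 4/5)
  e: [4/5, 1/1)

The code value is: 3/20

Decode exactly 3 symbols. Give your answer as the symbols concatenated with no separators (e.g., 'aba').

Answer: bbc

Derivation:
Step 1: interval [0/1, 1/1), width = 1/1 - 0/1 = 1/1
  'b': [0/1 + 1/1*0/1, 0/1 + 1/1*1/2) = [0/1, 1/2) <- contains code 3/20
  'c': [0/1 + 1/1*1/2, 0/1 + 1/1*7/10) = [1/2, 7/10)
  'f': [0/1 + 1/1*7/10, 0/1 + 1/1*4/5) = [7/10, 4/5)
  'e': [0/1 + 1/1*4/5, 0/1 + 1/1*1/1) = [4/5, 1/1)
  emit 'b', narrow to [0/1, 1/2)
Step 2: interval [0/1, 1/2), width = 1/2 - 0/1 = 1/2
  'b': [0/1 + 1/2*0/1, 0/1 + 1/2*1/2) = [0/1, 1/4) <- contains code 3/20
  'c': [0/1 + 1/2*1/2, 0/1 + 1/2*7/10) = [1/4, 7/20)
  'f': [0/1 + 1/2*7/10, 0/1 + 1/2*4/5) = [7/20, 2/5)
  'e': [0/1 + 1/2*4/5, 0/1 + 1/2*1/1) = [2/5, 1/2)
  emit 'b', narrow to [0/1, 1/4)
Step 3: interval [0/1, 1/4), width = 1/4 - 0/1 = 1/4
  'b': [0/1 + 1/4*0/1, 0/1 + 1/4*1/2) = [0/1, 1/8)
  'c': [0/1 + 1/4*1/2, 0/1 + 1/4*7/10) = [1/8, 7/40) <- contains code 3/20
  'f': [0/1 + 1/4*7/10, 0/1 + 1/4*4/5) = [7/40, 1/5)
  'e': [0/1 + 1/4*4/5, 0/1 + 1/4*1/1) = [1/5, 1/4)
  emit 'c', narrow to [1/8, 7/40)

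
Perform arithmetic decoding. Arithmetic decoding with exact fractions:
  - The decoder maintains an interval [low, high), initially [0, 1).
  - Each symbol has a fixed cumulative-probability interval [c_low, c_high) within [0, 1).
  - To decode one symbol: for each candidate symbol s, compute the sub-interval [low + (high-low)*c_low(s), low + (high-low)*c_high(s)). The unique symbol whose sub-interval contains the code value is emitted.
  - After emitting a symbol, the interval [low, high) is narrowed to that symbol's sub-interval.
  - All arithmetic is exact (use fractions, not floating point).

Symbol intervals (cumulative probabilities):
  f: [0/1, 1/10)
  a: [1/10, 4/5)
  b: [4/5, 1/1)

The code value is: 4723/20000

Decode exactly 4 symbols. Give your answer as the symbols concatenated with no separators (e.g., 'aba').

Step 1: interval [0/1, 1/1), width = 1/1 - 0/1 = 1/1
  'f': [0/1 + 1/1*0/1, 0/1 + 1/1*1/10) = [0/1, 1/10)
  'a': [0/1 + 1/1*1/10, 0/1 + 1/1*4/5) = [1/10, 4/5) <- contains code 4723/20000
  'b': [0/1 + 1/1*4/5, 0/1 + 1/1*1/1) = [4/5, 1/1)
  emit 'a', narrow to [1/10, 4/5)
Step 2: interval [1/10, 4/5), width = 4/5 - 1/10 = 7/10
  'f': [1/10 + 7/10*0/1, 1/10 + 7/10*1/10) = [1/10, 17/100)
  'a': [1/10 + 7/10*1/10, 1/10 + 7/10*4/5) = [17/100, 33/50) <- contains code 4723/20000
  'b': [1/10 + 7/10*4/5, 1/10 + 7/10*1/1) = [33/50, 4/5)
  emit 'a', narrow to [17/100, 33/50)
Step 3: interval [17/100, 33/50), width = 33/50 - 17/100 = 49/100
  'f': [17/100 + 49/100*0/1, 17/100 + 49/100*1/10) = [17/100, 219/1000)
  'a': [17/100 + 49/100*1/10, 17/100 + 49/100*4/5) = [219/1000, 281/500) <- contains code 4723/20000
  'b': [17/100 + 49/100*4/5, 17/100 + 49/100*1/1) = [281/500, 33/50)
  emit 'a', narrow to [219/1000, 281/500)
Step 4: interval [219/1000, 281/500), width = 281/500 - 219/1000 = 343/1000
  'f': [219/1000 + 343/1000*0/1, 219/1000 + 343/1000*1/10) = [219/1000, 2533/10000) <- contains code 4723/20000
  'a': [219/1000 + 343/1000*1/10, 219/1000 + 343/1000*4/5) = [2533/10000, 2467/5000)
  'b': [219/1000 + 343/1000*4/5, 219/1000 + 343/1000*1/1) = [2467/5000, 281/500)
  emit 'f', narrow to [219/1000, 2533/10000)

Answer: aaaf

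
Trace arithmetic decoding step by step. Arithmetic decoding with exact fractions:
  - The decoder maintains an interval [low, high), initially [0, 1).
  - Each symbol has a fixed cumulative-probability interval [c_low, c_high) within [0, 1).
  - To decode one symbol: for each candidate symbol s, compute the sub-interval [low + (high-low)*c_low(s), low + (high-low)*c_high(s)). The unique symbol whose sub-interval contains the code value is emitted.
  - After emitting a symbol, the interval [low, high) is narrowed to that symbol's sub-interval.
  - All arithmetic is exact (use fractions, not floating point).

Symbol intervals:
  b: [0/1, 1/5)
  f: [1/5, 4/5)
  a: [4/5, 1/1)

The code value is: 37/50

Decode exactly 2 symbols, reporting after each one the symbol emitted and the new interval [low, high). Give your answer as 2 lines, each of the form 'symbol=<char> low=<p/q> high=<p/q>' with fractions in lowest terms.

Step 1: interval [0/1, 1/1), width = 1/1 - 0/1 = 1/1
  'b': [0/1 + 1/1*0/1, 0/1 + 1/1*1/5) = [0/1, 1/5)
  'f': [0/1 + 1/1*1/5, 0/1 + 1/1*4/5) = [1/5, 4/5) <- contains code 37/50
  'a': [0/1 + 1/1*4/5, 0/1 + 1/1*1/1) = [4/5, 1/1)
  emit 'f', narrow to [1/5, 4/5)
Step 2: interval [1/5, 4/5), width = 4/5 - 1/5 = 3/5
  'b': [1/5 + 3/5*0/1, 1/5 + 3/5*1/5) = [1/5, 8/25)
  'f': [1/5 + 3/5*1/5, 1/5 + 3/5*4/5) = [8/25, 17/25)
  'a': [1/5 + 3/5*4/5, 1/5 + 3/5*1/1) = [17/25, 4/5) <- contains code 37/50
  emit 'a', narrow to [17/25, 4/5)

Answer: symbol=f low=1/5 high=4/5
symbol=a low=17/25 high=4/5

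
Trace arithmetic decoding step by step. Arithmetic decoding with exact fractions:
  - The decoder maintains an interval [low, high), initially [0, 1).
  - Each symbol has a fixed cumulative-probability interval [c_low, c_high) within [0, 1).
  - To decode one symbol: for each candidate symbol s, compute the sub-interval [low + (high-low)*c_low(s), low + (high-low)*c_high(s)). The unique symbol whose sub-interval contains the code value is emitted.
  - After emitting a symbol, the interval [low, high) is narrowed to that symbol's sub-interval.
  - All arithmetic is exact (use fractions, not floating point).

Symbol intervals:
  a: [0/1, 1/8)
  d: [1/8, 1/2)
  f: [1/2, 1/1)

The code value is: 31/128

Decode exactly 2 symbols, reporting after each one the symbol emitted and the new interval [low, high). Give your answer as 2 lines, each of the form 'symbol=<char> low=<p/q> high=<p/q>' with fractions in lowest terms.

Answer: symbol=d low=1/8 high=1/2
symbol=d low=11/64 high=5/16

Derivation:
Step 1: interval [0/1, 1/1), width = 1/1 - 0/1 = 1/1
  'a': [0/1 + 1/1*0/1, 0/1 + 1/1*1/8) = [0/1, 1/8)
  'd': [0/1 + 1/1*1/8, 0/1 + 1/1*1/2) = [1/8, 1/2) <- contains code 31/128
  'f': [0/1 + 1/1*1/2, 0/1 + 1/1*1/1) = [1/2, 1/1)
  emit 'd', narrow to [1/8, 1/2)
Step 2: interval [1/8, 1/2), width = 1/2 - 1/8 = 3/8
  'a': [1/8 + 3/8*0/1, 1/8 + 3/8*1/8) = [1/8, 11/64)
  'd': [1/8 + 3/8*1/8, 1/8 + 3/8*1/2) = [11/64, 5/16) <- contains code 31/128
  'f': [1/8 + 3/8*1/2, 1/8 + 3/8*1/1) = [5/16, 1/2)
  emit 'd', narrow to [11/64, 5/16)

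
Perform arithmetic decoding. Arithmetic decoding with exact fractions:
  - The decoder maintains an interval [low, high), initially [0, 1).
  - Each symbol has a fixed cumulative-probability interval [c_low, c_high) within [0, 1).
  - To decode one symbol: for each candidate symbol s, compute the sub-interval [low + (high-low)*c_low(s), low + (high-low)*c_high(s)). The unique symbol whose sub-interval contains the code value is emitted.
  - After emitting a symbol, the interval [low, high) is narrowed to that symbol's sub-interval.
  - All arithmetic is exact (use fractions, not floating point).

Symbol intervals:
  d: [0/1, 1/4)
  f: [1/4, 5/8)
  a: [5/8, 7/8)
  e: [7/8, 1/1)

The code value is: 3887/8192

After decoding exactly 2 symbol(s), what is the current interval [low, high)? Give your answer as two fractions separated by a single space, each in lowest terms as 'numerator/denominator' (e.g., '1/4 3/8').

Step 1: interval [0/1, 1/1), width = 1/1 - 0/1 = 1/1
  'd': [0/1 + 1/1*0/1, 0/1 + 1/1*1/4) = [0/1, 1/4)
  'f': [0/1 + 1/1*1/4, 0/1 + 1/1*5/8) = [1/4, 5/8) <- contains code 3887/8192
  'a': [0/1 + 1/1*5/8, 0/1 + 1/1*7/8) = [5/8, 7/8)
  'e': [0/1 + 1/1*7/8, 0/1 + 1/1*1/1) = [7/8, 1/1)
  emit 'f', narrow to [1/4, 5/8)
Step 2: interval [1/4, 5/8), width = 5/8 - 1/4 = 3/8
  'd': [1/4 + 3/8*0/1, 1/4 + 3/8*1/4) = [1/4, 11/32)
  'f': [1/4 + 3/8*1/4, 1/4 + 3/8*5/8) = [11/32, 31/64) <- contains code 3887/8192
  'a': [1/4 + 3/8*5/8, 1/4 + 3/8*7/8) = [31/64, 37/64)
  'e': [1/4 + 3/8*7/8, 1/4 + 3/8*1/1) = [37/64, 5/8)
  emit 'f', narrow to [11/32, 31/64)

Answer: 11/32 31/64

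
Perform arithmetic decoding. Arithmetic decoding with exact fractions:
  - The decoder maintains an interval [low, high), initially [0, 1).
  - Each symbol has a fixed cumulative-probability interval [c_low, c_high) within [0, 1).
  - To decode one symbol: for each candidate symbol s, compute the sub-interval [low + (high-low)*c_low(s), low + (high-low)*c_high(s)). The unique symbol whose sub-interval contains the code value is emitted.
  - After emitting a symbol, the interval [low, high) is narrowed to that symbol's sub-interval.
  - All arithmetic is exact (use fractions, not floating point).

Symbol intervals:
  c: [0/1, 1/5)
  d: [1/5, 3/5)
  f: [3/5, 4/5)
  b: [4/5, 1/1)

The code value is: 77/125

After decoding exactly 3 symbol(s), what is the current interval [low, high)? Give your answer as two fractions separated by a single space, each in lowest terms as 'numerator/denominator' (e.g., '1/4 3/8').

Step 1: interval [0/1, 1/1), width = 1/1 - 0/1 = 1/1
  'c': [0/1 + 1/1*0/1, 0/1 + 1/1*1/5) = [0/1, 1/5)
  'd': [0/1 + 1/1*1/5, 0/1 + 1/1*3/5) = [1/5, 3/5)
  'f': [0/1 + 1/1*3/5, 0/1 + 1/1*4/5) = [3/5, 4/5) <- contains code 77/125
  'b': [0/1 + 1/1*4/5, 0/1 + 1/1*1/1) = [4/5, 1/1)
  emit 'f', narrow to [3/5, 4/5)
Step 2: interval [3/5, 4/5), width = 4/5 - 3/5 = 1/5
  'c': [3/5 + 1/5*0/1, 3/5 + 1/5*1/5) = [3/5, 16/25) <- contains code 77/125
  'd': [3/5 + 1/5*1/5, 3/5 + 1/5*3/5) = [16/25, 18/25)
  'f': [3/5 + 1/5*3/5, 3/5 + 1/5*4/5) = [18/25, 19/25)
  'b': [3/5 + 1/5*4/5, 3/5 + 1/5*1/1) = [19/25, 4/5)
  emit 'c', narrow to [3/5, 16/25)
Step 3: interval [3/5, 16/25), width = 16/25 - 3/5 = 1/25
  'c': [3/5 + 1/25*0/1, 3/5 + 1/25*1/5) = [3/5, 76/125)
  'd': [3/5 + 1/25*1/5, 3/5 + 1/25*3/5) = [76/125, 78/125) <- contains code 77/125
  'f': [3/5 + 1/25*3/5, 3/5 + 1/25*4/5) = [78/125, 79/125)
  'b': [3/5 + 1/25*4/5, 3/5 + 1/25*1/1) = [79/125, 16/25)
  emit 'd', narrow to [76/125, 78/125)

Answer: 76/125 78/125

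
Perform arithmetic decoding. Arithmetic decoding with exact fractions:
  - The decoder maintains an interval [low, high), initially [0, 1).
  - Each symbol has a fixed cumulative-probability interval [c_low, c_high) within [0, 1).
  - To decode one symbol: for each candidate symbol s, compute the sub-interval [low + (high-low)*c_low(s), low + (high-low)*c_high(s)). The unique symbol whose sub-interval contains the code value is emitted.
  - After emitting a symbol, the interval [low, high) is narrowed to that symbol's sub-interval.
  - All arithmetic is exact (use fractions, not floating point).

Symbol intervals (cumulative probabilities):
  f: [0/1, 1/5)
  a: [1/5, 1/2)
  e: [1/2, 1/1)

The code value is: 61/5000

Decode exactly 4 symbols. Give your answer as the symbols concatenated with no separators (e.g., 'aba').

Step 1: interval [0/1, 1/1), width = 1/1 - 0/1 = 1/1
  'f': [0/1 + 1/1*0/1, 0/1 + 1/1*1/5) = [0/1, 1/5) <- contains code 61/5000
  'a': [0/1 + 1/1*1/5, 0/1 + 1/1*1/2) = [1/5, 1/2)
  'e': [0/1 + 1/1*1/2, 0/1 + 1/1*1/1) = [1/2, 1/1)
  emit 'f', narrow to [0/1, 1/5)
Step 2: interval [0/1, 1/5), width = 1/5 - 0/1 = 1/5
  'f': [0/1 + 1/5*0/1, 0/1 + 1/5*1/5) = [0/1, 1/25) <- contains code 61/5000
  'a': [0/1 + 1/5*1/5, 0/1 + 1/5*1/2) = [1/25, 1/10)
  'e': [0/1 + 1/5*1/2, 0/1 + 1/5*1/1) = [1/10, 1/5)
  emit 'f', narrow to [0/1, 1/25)
Step 3: interval [0/1, 1/25), width = 1/25 - 0/1 = 1/25
  'f': [0/1 + 1/25*0/1, 0/1 + 1/25*1/5) = [0/1, 1/125)
  'a': [0/1 + 1/25*1/5, 0/1 + 1/25*1/2) = [1/125, 1/50) <- contains code 61/5000
  'e': [0/1 + 1/25*1/2, 0/1 + 1/25*1/1) = [1/50, 1/25)
  emit 'a', narrow to [1/125, 1/50)
Step 4: interval [1/125, 1/50), width = 1/50 - 1/125 = 3/250
  'f': [1/125 + 3/250*0/1, 1/125 + 3/250*1/5) = [1/125, 13/1250)
  'a': [1/125 + 3/250*1/5, 1/125 + 3/250*1/2) = [13/1250, 7/500) <- contains code 61/5000
  'e': [1/125 + 3/250*1/2, 1/125 + 3/250*1/1) = [7/500, 1/50)
  emit 'a', narrow to [13/1250, 7/500)

Answer: ffaa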